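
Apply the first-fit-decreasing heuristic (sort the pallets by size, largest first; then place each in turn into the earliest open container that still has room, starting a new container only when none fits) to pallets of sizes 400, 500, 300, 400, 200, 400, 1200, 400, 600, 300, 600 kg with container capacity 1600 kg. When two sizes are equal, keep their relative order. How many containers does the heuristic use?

4

Sorted descending: 1200, 600, 600, 500, 400, 400, 400, 400, 300, 300, 200.
  1200 → container 1 (new)  [load 1200/1600]
  600 → container 2 (new)  [load 600/1600]
  600 → container 2  [load 1200/1600]
  500 → container 3 (new)  [load 500/1600]
  400 → container 1  [load 1600/1600]
  400 → container 2  [load 1600/1600]
  400 → container 3  [load 900/1600]
  400 → container 3  [load 1300/1600]
  300 → container 3  [load 1600/1600]
  300 → container 4 (new)  [load 300/1600]
  200 → container 4  [load 500/1600]
4 containers opened.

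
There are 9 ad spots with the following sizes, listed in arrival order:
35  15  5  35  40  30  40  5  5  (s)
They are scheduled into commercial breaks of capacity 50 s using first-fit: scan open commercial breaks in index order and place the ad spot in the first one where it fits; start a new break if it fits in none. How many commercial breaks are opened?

5

  35 → break 1 (new)  [load 35/50]
  15 → break 1  [load 50/50]
  5 → break 2 (new)  [load 5/50]
  35 → break 2  [load 40/50]
  40 → break 3 (new)  [load 40/50]
  30 → break 4 (new)  [load 30/50]
  40 → break 5 (new)  [load 40/50]
  5 → break 2  [load 45/50]
  5 → break 2  [load 50/50]
5 commercial breaks opened.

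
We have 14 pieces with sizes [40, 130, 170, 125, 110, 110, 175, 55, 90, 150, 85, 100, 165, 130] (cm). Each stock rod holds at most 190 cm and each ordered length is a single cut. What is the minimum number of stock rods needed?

11

Total = 175 + 170 + 165 + 150 + 130 + 130 + 125 + 110 + 110 + 100 + 90 + 85 + 55 + 40 = 1635 cm.
Lower bound: ⌈1635/190⌉ = 9 stock rods.
Also, 10 pieces each exceed 95 cm, and no two of those can share a stock rod, so at least 10 stock rods are needed.
A packing using 11 stock rods:
  stock rod 1: 175 = 175
  stock rod 2: 170 = 170
  stock rod 3: 165 = 165
  stock rod 4: 150 + 40 = 190
  stock rod 5: 130 + 55 = 185
  stock rod 6: 130 = 130
  stock rod 7: 125 = 125
  stock rod 8: 110 = 110
  stock rod 9: 110 = 110
  stock rod 10: 100 + 90 = 190
  stock rod 11: 85 = 85
No arrangement into 10 stock rods stays within capacity, so 11 is optimal.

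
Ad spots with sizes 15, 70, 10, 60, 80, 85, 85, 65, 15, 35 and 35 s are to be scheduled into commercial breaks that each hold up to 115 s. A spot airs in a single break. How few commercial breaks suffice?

Total = 85 + 85 + 80 + 70 + 65 + 60 + 35 + 35 + 15 + 15 + 10 = 555 s.
Lower bound: ⌈555/115⌉ = 5 commercial breaks.
Also, 6 ad spots each exceed 115/2 s, and no two of those can share a break, so at least 6 commercial breaks are needed.
A packing using 6 commercial breaks:
  break 1: 85 + 15 + 15 = 115
  break 2: 85 + 10 = 95
  break 3: 80 + 35 = 115
  break 4: 70 + 35 = 105
  break 5: 65 = 65
  break 6: 60 = 60
This matches the lower bound, so 6 is optimal.

6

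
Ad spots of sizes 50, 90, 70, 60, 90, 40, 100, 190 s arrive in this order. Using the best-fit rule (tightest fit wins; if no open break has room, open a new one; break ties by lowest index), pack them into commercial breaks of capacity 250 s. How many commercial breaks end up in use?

3

  50 → break 1 (new)  [load 50/250]
  90 → break 1  [load 140/250]
  70 → break 1  [load 210/250]
  60 → break 2 (new)  [load 60/250]
  90 → break 2  [load 150/250]
  40 → break 1  [load 250/250]
  100 → break 2  [load 250/250]
  190 → break 3 (new)  [load 190/250]
3 commercial breaks opened.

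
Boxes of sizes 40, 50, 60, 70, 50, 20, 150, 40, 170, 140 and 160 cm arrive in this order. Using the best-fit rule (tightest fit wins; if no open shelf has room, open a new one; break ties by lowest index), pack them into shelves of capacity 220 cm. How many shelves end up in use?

  40 → shelf 1 (new)  [load 40/220]
  50 → shelf 1  [load 90/220]
  60 → shelf 1  [load 150/220]
  70 → shelf 1  [load 220/220]
  50 → shelf 2 (new)  [load 50/220]
  20 → shelf 2  [load 70/220]
  150 → shelf 2  [load 220/220]
  40 → shelf 3 (new)  [load 40/220]
  170 → shelf 3  [load 210/220]
  140 → shelf 4 (new)  [load 140/220]
  160 → shelf 5 (new)  [load 160/220]
5 shelves opened.

5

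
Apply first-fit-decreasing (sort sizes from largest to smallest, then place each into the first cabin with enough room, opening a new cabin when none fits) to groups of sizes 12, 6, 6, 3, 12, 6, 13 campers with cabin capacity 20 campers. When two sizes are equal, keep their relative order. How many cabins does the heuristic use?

Sorted descending: 13, 12, 12, 6, 6, 6, 3.
  13 → cabin 1 (new)  [load 13/20]
  12 → cabin 2 (new)  [load 12/20]
  12 → cabin 3 (new)  [load 12/20]
  6 → cabin 1  [load 19/20]
  6 → cabin 2  [load 18/20]
  6 → cabin 3  [load 18/20]
  3 → cabin 4 (new)  [load 3/20]
4 cabins opened.

4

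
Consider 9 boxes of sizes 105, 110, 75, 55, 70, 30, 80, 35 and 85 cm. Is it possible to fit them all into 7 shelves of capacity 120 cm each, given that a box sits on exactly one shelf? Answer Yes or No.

Yes

A valid assignment using 7 shelves:
  shelf 1: 110 = 110
  shelf 2: 105 = 105
  shelf 3: 85 + 35 = 120
  shelf 4: 80 + 30 = 110
  shelf 5: 75 = 75
  shelf 6: 70 = 70
  shelf 7: 55 = 55
Every load is within 120 cm, so 7 shelves suffice.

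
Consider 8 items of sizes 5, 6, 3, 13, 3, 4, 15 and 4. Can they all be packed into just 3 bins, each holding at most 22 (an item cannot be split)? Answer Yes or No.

A valid assignment using 3 bins:
  bin 1: 15 + 6 = 21
  bin 2: 13 + 5 + 4 = 22
  bin 3: 4 + 3 + 3 = 10
Every load is within 22, so 3 bins suffice.

Yes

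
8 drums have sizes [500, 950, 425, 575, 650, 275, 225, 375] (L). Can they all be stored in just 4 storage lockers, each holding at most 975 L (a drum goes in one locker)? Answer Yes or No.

No

Total = 3975 L; ⌈3975/975⌉ = 5.
At least 5 storage lockers are required, but only 4 are allowed.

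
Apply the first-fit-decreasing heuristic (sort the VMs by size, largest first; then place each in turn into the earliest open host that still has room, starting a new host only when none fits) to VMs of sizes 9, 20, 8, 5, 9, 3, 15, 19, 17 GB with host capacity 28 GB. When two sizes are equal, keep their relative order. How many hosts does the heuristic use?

4

Sorted descending: 20, 19, 17, 15, 9, 9, 8, 5, 3.
  20 → host 1 (new)  [load 20/28]
  19 → host 2 (new)  [load 19/28]
  17 → host 3 (new)  [load 17/28]
  15 → host 4 (new)  [load 15/28]
  9 → host 2  [load 28/28]
  9 → host 3  [load 26/28]
  8 → host 1  [load 28/28]
  5 → host 4  [load 20/28]
  3 → host 4  [load 23/28]
4 hosts opened.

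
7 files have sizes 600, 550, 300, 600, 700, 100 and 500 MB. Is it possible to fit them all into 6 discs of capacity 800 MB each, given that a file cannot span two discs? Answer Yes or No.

Yes

A valid assignment using 5 discs:
  disc 1: 700 + 100 = 800
  disc 2: 600 = 600
  disc 3: 600 = 600
  disc 4: 550 = 550
  disc 5: 500 + 300 = 800
That uses only 5 ≤ 6, so 6 discs are enough.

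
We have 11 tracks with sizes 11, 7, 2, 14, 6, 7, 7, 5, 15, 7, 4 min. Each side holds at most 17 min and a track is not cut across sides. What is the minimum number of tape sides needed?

Total = 15 + 14 + 11 + 7 + 7 + 7 + 7 + 6 + 5 + 4 + 2 = 85 min.
Lower bound: ⌈85/17⌉ = 5 tape sides.
A packing using 6 tape sides:
  side 1: 15 + 2 = 17
  side 2: 14 = 14
  side 3: 11 + 6 = 17
  side 4: 7 + 7 = 14
  side 5: 7 + 7 = 14
  side 6: 5 + 4 = 9
No arrangement into 5 tape sides stays within capacity, so 6 is optimal.

6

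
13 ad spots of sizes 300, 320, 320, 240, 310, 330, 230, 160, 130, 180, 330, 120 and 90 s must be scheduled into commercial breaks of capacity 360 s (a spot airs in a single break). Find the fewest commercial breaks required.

10

Total = 330 + 330 + 320 + 320 + 310 + 300 + 240 + 230 + 180 + 160 + 130 + 120 + 90 = 3060 s.
Lower bound: ⌈3060/360⌉ = 9 commercial breaks.
A packing using 10 commercial breaks:
  break 1: 330 = 330
  break 2: 330 = 330
  break 3: 320 = 320
  break 4: 320 = 320
  break 5: 310 = 310
  break 6: 300 = 300
  break 7: 240 + 120 = 360
  break 8: 230 + 130 = 360
  break 9: 180 + 160 = 340
  break 10: 90 = 90
No arrangement into 9 commercial breaks stays within capacity, so 10 is optimal.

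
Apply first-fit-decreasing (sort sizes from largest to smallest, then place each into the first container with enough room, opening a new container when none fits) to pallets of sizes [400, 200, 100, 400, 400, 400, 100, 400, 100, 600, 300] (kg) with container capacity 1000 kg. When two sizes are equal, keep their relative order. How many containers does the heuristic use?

Sorted descending: 600, 400, 400, 400, 400, 400, 300, 200, 100, 100, 100.
  600 → container 1 (new)  [load 600/1000]
  400 → container 1  [load 1000/1000]
  400 → container 2 (new)  [load 400/1000]
  400 → container 2  [load 800/1000]
  400 → container 3 (new)  [load 400/1000]
  400 → container 3  [load 800/1000]
  300 → container 4 (new)  [load 300/1000]
  200 → container 2  [load 1000/1000]
  100 → container 3  [load 900/1000]
  100 → container 3  [load 1000/1000]
  100 → container 4  [load 400/1000]
4 containers opened.

4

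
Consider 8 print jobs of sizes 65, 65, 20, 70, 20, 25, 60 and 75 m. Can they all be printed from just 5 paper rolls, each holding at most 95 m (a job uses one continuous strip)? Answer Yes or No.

Yes

A valid assignment using 5 paper rolls:
  roll 1: 75 + 20 = 95
  roll 2: 70 + 25 = 95
  roll 3: 65 + 20 = 85
  roll 4: 65 = 65
  roll 5: 60 = 60
Every load is within 95 m, so 5 paper rolls suffice.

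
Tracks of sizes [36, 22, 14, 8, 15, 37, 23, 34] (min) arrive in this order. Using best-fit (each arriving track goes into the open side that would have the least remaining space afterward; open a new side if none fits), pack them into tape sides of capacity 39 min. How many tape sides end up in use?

  36 → side 1 (new)  [load 36/39]
  22 → side 2 (new)  [load 22/39]
  14 → side 2  [load 36/39]
  8 → side 3 (new)  [load 8/39]
  15 → side 3  [load 23/39]
  37 → side 4 (new)  [load 37/39]
  23 → side 5 (new)  [load 23/39]
  34 → side 6 (new)  [load 34/39]
6 tape sides opened.

6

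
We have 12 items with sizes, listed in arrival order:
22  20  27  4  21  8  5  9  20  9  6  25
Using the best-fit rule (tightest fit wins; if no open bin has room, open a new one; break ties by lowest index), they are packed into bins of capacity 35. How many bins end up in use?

  22 → bin 1 (new)  [load 22/35]
  20 → bin 2 (new)  [load 20/35]
  27 → bin 3 (new)  [load 27/35]
  4 → bin 3  [load 31/35]
  21 → bin 4 (new)  [load 21/35]
  8 → bin 1  [load 30/35]
  5 → bin 1  [load 35/35]
  9 → bin 4  [load 30/35]
  20 → bin 5 (new)  [load 20/35]
  9 → bin 2  [load 29/35]
  6 → bin 2  [load 35/35]
  25 → bin 6 (new)  [load 25/35]
6 bins opened.

6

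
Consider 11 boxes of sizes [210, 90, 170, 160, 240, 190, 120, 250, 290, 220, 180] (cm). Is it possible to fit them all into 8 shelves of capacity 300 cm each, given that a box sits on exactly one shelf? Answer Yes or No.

Total = 2120 cm; ⌈2120/300⌉ = 8.
9 boxes each exceed half the capacity and cannot share a shelf, forcing at least 9 shelves.
At least 9 shelves are required, but only 8 are allowed.

No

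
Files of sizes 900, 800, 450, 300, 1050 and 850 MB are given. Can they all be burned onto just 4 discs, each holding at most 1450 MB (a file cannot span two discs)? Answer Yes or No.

A valid assignment using 4 discs:
  disc 1: 1050 + 300 = 1350
  disc 2: 900 + 450 = 1350
  disc 3: 850 = 850
  disc 4: 800 = 800
Every load is within 1450 MB, so 4 discs suffice.

Yes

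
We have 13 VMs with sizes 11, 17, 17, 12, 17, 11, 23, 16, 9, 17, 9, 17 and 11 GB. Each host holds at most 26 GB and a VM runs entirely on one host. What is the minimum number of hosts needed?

9

Total = 23 + 17 + 17 + 17 + 17 + 17 + 16 + 12 + 11 + 11 + 11 + 9 + 9 = 187 GB.
Lower bound: ⌈187/26⌉ = 8 hosts.
A packing using 9 hosts:
  host 1: 23 = 23
  host 2: 17 + 9 = 26
  host 3: 17 + 9 = 26
  host 4: 17 = 17
  host 5: 17 = 17
  host 6: 17 = 17
  host 7: 16 = 16
  host 8: 12 + 11 = 23
  host 9: 11 + 11 = 22
No arrangement into 8 hosts stays within capacity, so 9 is optimal.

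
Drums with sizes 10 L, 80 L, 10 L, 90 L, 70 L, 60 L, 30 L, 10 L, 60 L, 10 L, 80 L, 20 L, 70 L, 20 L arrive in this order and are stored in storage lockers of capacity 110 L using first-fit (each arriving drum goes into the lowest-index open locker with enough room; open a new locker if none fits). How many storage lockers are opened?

  10 → locker 1 (new)  [load 10/110]
  80 → locker 1  [load 90/110]
  10 → locker 1  [load 100/110]
  90 → locker 2 (new)  [load 90/110]
  70 → locker 3 (new)  [load 70/110]
  60 → locker 4 (new)  [load 60/110]
  30 → locker 3  [load 100/110]
  10 → locker 1  [load 110/110]
  60 → locker 5 (new)  [load 60/110]
  10 → locker 2  [load 100/110]
  80 → locker 6 (new)  [load 80/110]
  20 → locker 4  [load 80/110]
  70 → locker 7 (new)  [load 70/110]
  20 → locker 4  [load 100/110]
7 storage lockers opened.

7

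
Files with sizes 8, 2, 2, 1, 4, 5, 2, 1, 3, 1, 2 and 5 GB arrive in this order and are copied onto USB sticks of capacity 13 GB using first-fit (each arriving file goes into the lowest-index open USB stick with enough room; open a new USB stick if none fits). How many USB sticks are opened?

3

  8 → USB stick 1 (new)  [load 8/13]
  2 → USB stick 1  [load 10/13]
  2 → USB stick 1  [load 12/13]
  1 → USB stick 1  [load 13/13]
  4 → USB stick 2 (new)  [load 4/13]
  5 → USB stick 2  [load 9/13]
  2 → USB stick 2  [load 11/13]
  1 → USB stick 2  [load 12/13]
  3 → USB stick 3 (new)  [load 3/13]
  1 → USB stick 2  [load 13/13]
  2 → USB stick 3  [load 5/13]
  5 → USB stick 3  [load 10/13]
3 USB sticks opened.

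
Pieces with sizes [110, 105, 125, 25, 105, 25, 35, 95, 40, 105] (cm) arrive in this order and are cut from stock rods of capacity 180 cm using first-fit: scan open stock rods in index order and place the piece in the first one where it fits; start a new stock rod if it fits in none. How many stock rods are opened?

  110 → stock rod 1 (new)  [load 110/180]
  105 → stock rod 2 (new)  [load 105/180]
  125 → stock rod 3 (new)  [load 125/180]
  25 → stock rod 1  [load 135/180]
  105 → stock rod 4 (new)  [load 105/180]
  25 → stock rod 1  [load 160/180]
  35 → stock rod 2  [load 140/180]
  95 → stock rod 5 (new)  [load 95/180]
  40 → stock rod 2  [load 180/180]
  105 → stock rod 6 (new)  [load 105/180]
6 stock rods opened.

6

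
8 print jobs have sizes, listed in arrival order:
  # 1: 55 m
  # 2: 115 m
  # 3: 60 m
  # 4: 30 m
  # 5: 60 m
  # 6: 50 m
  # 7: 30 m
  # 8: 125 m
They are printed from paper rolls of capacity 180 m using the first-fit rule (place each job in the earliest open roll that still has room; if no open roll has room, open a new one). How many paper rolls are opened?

  55 → roll 1 (new)  [load 55/180]
  115 → roll 1  [load 170/180]
  60 → roll 2 (new)  [load 60/180]
  30 → roll 2  [load 90/180]
  60 → roll 2  [load 150/180]
  50 → roll 3 (new)  [load 50/180]
  30 → roll 2  [load 180/180]
  125 → roll 3  [load 175/180]
3 paper rolls opened.

3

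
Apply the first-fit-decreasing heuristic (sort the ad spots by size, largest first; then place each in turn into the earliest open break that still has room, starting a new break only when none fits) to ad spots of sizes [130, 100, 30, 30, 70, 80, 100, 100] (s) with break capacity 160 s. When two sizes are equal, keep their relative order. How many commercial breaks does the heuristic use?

5

Sorted descending: 130, 100, 100, 100, 80, 70, 30, 30.
  130 → break 1 (new)  [load 130/160]
  100 → break 2 (new)  [load 100/160]
  100 → break 3 (new)  [load 100/160]
  100 → break 4 (new)  [load 100/160]
  80 → break 5 (new)  [load 80/160]
  70 → break 5  [load 150/160]
  30 → break 1  [load 160/160]
  30 → break 2  [load 130/160]
5 commercial breaks opened.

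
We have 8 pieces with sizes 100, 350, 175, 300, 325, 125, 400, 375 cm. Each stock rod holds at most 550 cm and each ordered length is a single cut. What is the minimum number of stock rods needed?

Total = 400 + 375 + 350 + 325 + 300 + 175 + 125 + 100 = 2150 cm.
Lower bound: ⌈2150/550⌉ = 4 stock rods.
Also, 5 pieces each exceed 275 cm, and no two of those can share a stock rod, so at least 5 stock rods are needed.
A packing using 5 stock rods:
  stock rod 1: 400 + 125 = 525
  stock rod 2: 375 + 175 = 550
  stock rod 3: 350 + 100 = 450
  stock rod 4: 325 = 325
  stock rod 5: 300 = 300
This matches the lower bound, so 5 is optimal.

5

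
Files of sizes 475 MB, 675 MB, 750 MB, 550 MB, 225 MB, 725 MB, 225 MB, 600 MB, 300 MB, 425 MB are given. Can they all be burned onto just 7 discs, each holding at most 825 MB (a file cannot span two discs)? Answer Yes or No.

A valid assignment using 7 discs:
  disc 1: 750 = 750
  disc 2: 725 = 725
  disc 3: 675 = 675
  disc 4: 600 + 225 = 825
  disc 5: 550 + 225 = 775
  disc 6: 475 + 300 = 775
  disc 7: 425 = 425
Every load is within 825 MB, so 7 discs suffice.

Yes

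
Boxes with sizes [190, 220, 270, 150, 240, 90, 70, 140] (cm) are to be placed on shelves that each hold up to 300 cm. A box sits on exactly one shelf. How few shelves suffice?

Total = 270 + 240 + 220 + 190 + 150 + 140 + 90 + 70 = 1370 cm.
Lower bound: ⌈1370/300⌉ = 5 shelves.
A packing using 5 shelves:
  shelf 1: 270 = 270
  shelf 2: 240 = 240
  shelf 3: 220 + 70 = 290
  shelf 4: 190 + 90 = 280
  shelf 5: 150 + 140 = 290
This matches the lower bound, so 5 is optimal.

5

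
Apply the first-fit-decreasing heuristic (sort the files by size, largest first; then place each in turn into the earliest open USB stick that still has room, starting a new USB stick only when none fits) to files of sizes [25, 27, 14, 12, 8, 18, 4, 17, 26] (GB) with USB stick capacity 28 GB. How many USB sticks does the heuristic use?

Sorted descending: 27, 26, 25, 18, 17, 14, 12, 8, 4.
  27 → USB stick 1 (new)  [load 27/28]
  26 → USB stick 2 (new)  [load 26/28]
  25 → USB stick 3 (new)  [load 25/28]
  18 → USB stick 4 (new)  [load 18/28]
  17 → USB stick 5 (new)  [load 17/28]
  14 → USB stick 6 (new)  [load 14/28]
  12 → USB stick 6  [load 26/28]
  8 → USB stick 4  [load 26/28]
  4 → USB stick 5  [load 21/28]
6 USB sticks opened.

6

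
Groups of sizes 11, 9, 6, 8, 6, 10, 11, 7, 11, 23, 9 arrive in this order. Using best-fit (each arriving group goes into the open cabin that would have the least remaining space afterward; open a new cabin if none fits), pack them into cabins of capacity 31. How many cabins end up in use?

4

  11 → cabin 1 (new)  [load 11/31]
  9 → cabin 1  [load 20/31]
  6 → cabin 1  [load 26/31]
  8 → cabin 2 (new)  [load 8/31]
  6 → cabin 2  [load 14/31]
  10 → cabin 2  [load 24/31]
  11 → cabin 3 (new)  [load 11/31]
  7 → cabin 2  [load 31/31]
  11 → cabin 3  [load 22/31]
  23 → cabin 4 (new)  [load 23/31]
  9 → cabin 3  [load 31/31]
4 cabins opened.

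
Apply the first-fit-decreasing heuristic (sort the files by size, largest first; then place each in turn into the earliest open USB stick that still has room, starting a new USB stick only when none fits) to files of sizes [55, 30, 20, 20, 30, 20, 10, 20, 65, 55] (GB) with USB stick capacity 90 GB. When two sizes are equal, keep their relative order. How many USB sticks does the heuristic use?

4

Sorted descending: 65, 55, 55, 30, 30, 20, 20, 20, 20, 10.
  65 → USB stick 1 (new)  [load 65/90]
  55 → USB stick 2 (new)  [load 55/90]
  55 → USB stick 3 (new)  [load 55/90]
  30 → USB stick 2  [load 85/90]
  30 → USB stick 3  [load 85/90]
  20 → USB stick 1  [load 85/90]
  20 → USB stick 4 (new)  [load 20/90]
  20 → USB stick 4  [load 40/90]
  20 → USB stick 4  [load 60/90]
  10 → USB stick 4  [load 70/90]
4 USB sticks opened.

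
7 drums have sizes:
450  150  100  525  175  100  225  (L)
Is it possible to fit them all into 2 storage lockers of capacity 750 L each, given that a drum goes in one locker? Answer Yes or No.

Total = 1725 L; ⌈1725/750⌉ = 3.
At least 3 storage lockers are required, but only 2 are allowed.

No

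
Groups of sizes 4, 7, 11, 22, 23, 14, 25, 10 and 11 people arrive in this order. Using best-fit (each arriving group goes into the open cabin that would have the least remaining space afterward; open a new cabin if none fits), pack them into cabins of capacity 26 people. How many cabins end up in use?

6

  4 → cabin 1 (new)  [load 4/26]
  7 → cabin 1  [load 11/26]
  11 → cabin 1  [load 22/26]
  22 → cabin 2 (new)  [load 22/26]
  23 → cabin 3 (new)  [load 23/26]
  14 → cabin 4 (new)  [load 14/26]
  25 → cabin 5 (new)  [load 25/26]
  10 → cabin 4  [load 24/26]
  11 → cabin 6 (new)  [load 11/26]
6 cabins opened.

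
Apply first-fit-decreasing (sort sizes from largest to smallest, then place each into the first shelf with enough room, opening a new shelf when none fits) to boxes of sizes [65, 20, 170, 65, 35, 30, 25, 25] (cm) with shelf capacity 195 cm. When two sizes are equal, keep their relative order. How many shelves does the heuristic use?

Sorted descending: 170, 65, 65, 35, 30, 25, 25, 20.
  170 → shelf 1 (new)  [load 170/195]
  65 → shelf 2 (new)  [load 65/195]
  65 → shelf 2  [load 130/195]
  35 → shelf 2  [load 165/195]
  30 → shelf 2  [load 195/195]
  25 → shelf 1  [load 195/195]
  25 → shelf 3 (new)  [load 25/195]
  20 → shelf 3  [load 45/195]
3 shelves opened.

3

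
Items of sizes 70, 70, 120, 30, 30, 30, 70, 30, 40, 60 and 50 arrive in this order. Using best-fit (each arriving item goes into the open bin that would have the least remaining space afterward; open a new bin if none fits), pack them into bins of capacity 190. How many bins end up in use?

  70 → bin 1 (new)  [load 70/190]
  70 → bin 1  [load 140/190]
  120 → bin 2 (new)  [load 120/190]
  30 → bin 1  [load 170/190]
  30 → bin 2  [load 150/190]
  30 → bin 2  [load 180/190]
  70 → bin 3 (new)  [load 70/190]
  30 → bin 3  [load 100/190]
  40 → bin 3  [load 140/190]
  60 → bin 4 (new)  [load 60/190]
  50 → bin 3  [load 190/190]
4 bins opened.

4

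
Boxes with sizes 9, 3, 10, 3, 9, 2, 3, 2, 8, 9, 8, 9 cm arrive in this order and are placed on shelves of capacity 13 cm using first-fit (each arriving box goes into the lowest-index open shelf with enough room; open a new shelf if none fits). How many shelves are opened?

  9 → shelf 1 (new)  [load 9/13]
  3 → shelf 1  [load 12/13]
  10 → shelf 2 (new)  [load 10/13]
  3 → shelf 2  [load 13/13]
  9 → shelf 3 (new)  [load 9/13]
  2 → shelf 3  [load 11/13]
  3 → shelf 4 (new)  [load 3/13]
  2 → shelf 3  [load 13/13]
  8 → shelf 4  [load 11/13]
  9 → shelf 5 (new)  [load 9/13]
  8 → shelf 6 (new)  [load 8/13]
  9 → shelf 7 (new)  [load 9/13]
7 shelves opened.

7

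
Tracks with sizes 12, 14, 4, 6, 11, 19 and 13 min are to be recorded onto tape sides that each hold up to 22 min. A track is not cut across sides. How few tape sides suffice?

Total = 19 + 14 + 13 + 12 + 11 + 6 + 4 = 79 min.
Lower bound: ⌈79/22⌉ = 4 tape sides.
A packing using 5 tape sides:
  side 1: 19 = 19
  side 2: 14 + 6 = 20
  side 3: 13 + 4 = 17
  side 4: 12 = 12
  side 5: 11 = 11
No arrangement into 4 tape sides stays within capacity, so 5 is optimal.

5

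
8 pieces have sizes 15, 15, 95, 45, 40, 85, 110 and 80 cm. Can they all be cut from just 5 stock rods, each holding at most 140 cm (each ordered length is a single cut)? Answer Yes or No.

A valid assignment using 4 stock rods:
  stock rod 1: 110 + 15 + 15 = 140
  stock rod 2: 95 + 45 = 140
  stock rod 3: 85 + 40 = 125
  stock rod 4: 80 = 80
That uses only 4 ≤ 5, so 5 stock rods are enough.

Yes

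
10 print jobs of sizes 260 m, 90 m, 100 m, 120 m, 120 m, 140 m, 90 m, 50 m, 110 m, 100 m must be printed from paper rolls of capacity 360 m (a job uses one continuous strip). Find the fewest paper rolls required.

4

Total = 260 + 140 + 120 + 120 + 110 + 100 + 100 + 90 + 90 + 50 = 1180 m.
Lower bound: ⌈1180/360⌉ = 4 paper rolls.
A packing using 4 paper rolls:
  roll 1: 260 + 100 = 360
  roll 2: 140 + 120 + 100 = 360
  roll 3: 120 + 110 + 90 = 320
  roll 4: 90 + 50 = 140
This matches the lower bound, so 4 is optimal.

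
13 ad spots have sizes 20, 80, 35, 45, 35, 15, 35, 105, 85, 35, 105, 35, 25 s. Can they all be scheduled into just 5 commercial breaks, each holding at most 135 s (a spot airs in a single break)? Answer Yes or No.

No

Total = 655 s; ⌈655/135⌉ = 5.
The bound of 5 does not rule out 5, but exhaustive search shows no assignment into 5 commercial breaks of capacity 135 s exists — the minimum is 6.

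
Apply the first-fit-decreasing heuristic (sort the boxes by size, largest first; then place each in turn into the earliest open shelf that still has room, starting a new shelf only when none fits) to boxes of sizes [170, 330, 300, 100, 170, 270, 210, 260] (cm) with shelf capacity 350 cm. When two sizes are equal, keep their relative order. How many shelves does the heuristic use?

6

Sorted descending: 330, 300, 270, 260, 210, 170, 170, 100.
  330 → shelf 1 (new)  [load 330/350]
  300 → shelf 2 (new)  [load 300/350]
  270 → shelf 3 (new)  [load 270/350]
  260 → shelf 4 (new)  [load 260/350]
  210 → shelf 5 (new)  [load 210/350]
  170 → shelf 6 (new)  [load 170/350]
  170 → shelf 6  [load 340/350]
  100 → shelf 5  [load 310/350]
6 shelves opened.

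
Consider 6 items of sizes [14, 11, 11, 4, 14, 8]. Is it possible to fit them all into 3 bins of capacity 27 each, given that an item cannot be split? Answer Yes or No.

A valid assignment using 3 bins:
  bin 1: 14 + 11 = 25
  bin 2: 14 + 11 = 25
  bin 3: 8 + 4 = 12
Every load is within 27, so 3 bins suffice.

Yes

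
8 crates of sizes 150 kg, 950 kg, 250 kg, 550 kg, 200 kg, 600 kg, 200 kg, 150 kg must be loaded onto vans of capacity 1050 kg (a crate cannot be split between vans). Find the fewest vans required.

Total = 950 + 600 + 550 + 250 + 200 + 200 + 150 + 150 = 3050 kg.
Lower bound: ⌈3050/1050⌉ = 3 vans.
A packing using 3 vans:
  van 1: 950 = 950
  van 2: 600 + 250 + 200 = 1050
  van 3: 550 + 200 + 150 + 150 = 1050
This matches the lower bound, so 3 is optimal.

3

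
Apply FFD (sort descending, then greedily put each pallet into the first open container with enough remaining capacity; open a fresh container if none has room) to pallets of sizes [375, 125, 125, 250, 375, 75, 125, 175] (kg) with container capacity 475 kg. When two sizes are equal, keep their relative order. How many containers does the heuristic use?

Sorted descending: 375, 375, 250, 175, 125, 125, 125, 75.
  375 → container 1 (new)  [load 375/475]
  375 → container 2 (new)  [load 375/475]
  250 → container 3 (new)  [load 250/475]
  175 → container 3  [load 425/475]
  125 → container 4 (new)  [load 125/475]
  125 → container 4  [load 250/475]
  125 → container 4  [load 375/475]
  75 → container 1  [load 450/475]
4 containers opened.

4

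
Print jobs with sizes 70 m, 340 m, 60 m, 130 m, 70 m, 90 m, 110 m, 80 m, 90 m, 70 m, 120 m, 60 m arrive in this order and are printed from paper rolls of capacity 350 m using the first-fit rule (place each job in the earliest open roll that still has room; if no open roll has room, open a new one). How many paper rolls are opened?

  70 → roll 1 (new)  [load 70/350]
  340 → roll 2 (new)  [load 340/350]
  60 → roll 1  [load 130/350]
  130 → roll 1  [load 260/350]
  70 → roll 1  [load 330/350]
  90 → roll 3 (new)  [load 90/350]
  110 → roll 3  [load 200/350]
  80 → roll 3  [load 280/350]
  90 → roll 4 (new)  [load 90/350]
  70 → roll 3  [load 350/350]
  120 → roll 4  [load 210/350]
  60 → roll 4  [load 270/350]
4 paper rolls opened.

4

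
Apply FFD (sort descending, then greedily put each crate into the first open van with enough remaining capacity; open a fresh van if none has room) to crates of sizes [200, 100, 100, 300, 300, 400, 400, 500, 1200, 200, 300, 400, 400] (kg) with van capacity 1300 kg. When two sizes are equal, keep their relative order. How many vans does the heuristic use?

Sorted descending: 1200, 500, 400, 400, 400, 400, 300, 300, 300, 200, 200, 100, 100.
  1200 → van 1 (new)  [load 1200/1300]
  500 → van 2 (new)  [load 500/1300]
  400 → van 2  [load 900/1300]
  400 → van 2  [load 1300/1300]
  400 → van 3 (new)  [load 400/1300]
  400 → van 3  [load 800/1300]
  300 → van 3  [load 1100/1300]
  300 → van 4 (new)  [load 300/1300]
  300 → van 4  [load 600/1300]
  200 → van 3  [load 1300/1300]
  200 → van 4  [load 800/1300]
  100 → van 1  [load 1300/1300]
  100 → van 4  [load 900/1300]
4 vans opened.

4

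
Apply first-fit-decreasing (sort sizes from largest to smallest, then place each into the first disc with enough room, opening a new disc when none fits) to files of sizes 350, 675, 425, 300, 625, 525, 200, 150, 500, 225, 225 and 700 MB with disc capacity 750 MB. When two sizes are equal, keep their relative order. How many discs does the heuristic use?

Sorted descending: 700, 675, 625, 525, 500, 425, 350, 300, 225, 225, 200, 150.
  700 → disc 1 (new)  [load 700/750]
  675 → disc 2 (new)  [load 675/750]
  625 → disc 3 (new)  [load 625/750]
  525 → disc 4 (new)  [load 525/750]
  500 → disc 5 (new)  [load 500/750]
  425 → disc 6 (new)  [load 425/750]
  350 → disc 7 (new)  [load 350/750]
  300 → disc 6  [load 725/750]
  225 → disc 4  [load 750/750]
  225 → disc 5  [load 725/750]
  200 → disc 7  [load 550/750]
  150 → disc 7  [load 700/750]
7 discs opened.

7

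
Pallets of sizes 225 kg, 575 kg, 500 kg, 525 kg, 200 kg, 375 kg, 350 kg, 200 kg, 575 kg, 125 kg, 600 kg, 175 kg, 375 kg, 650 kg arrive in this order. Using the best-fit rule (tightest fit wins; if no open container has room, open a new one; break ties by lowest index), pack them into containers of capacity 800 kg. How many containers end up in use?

8

  225 → container 1 (new)  [load 225/800]
  575 → container 1  [load 800/800]
  500 → container 2 (new)  [load 500/800]
  525 → container 3 (new)  [load 525/800]
  200 → container 3  [load 725/800]
  375 → container 4 (new)  [load 375/800]
  350 → container 4  [load 725/800]
  200 → container 2  [load 700/800]
  575 → container 5 (new)  [load 575/800]
  125 → container 5  [load 700/800]
  600 → container 6 (new)  [load 600/800]
  175 → container 6  [load 775/800]
  375 → container 7 (new)  [load 375/800]
  650 → container 8 (new)  [load 650/800]
8 containers opened.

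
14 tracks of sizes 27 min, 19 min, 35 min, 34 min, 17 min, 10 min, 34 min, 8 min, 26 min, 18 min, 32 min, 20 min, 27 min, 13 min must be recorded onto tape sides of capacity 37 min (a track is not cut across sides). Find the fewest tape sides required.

10

Total = 35 + 34 + 34 + 32 + 27 + 27 + 26 + 20 + 19 + 18 + 17 + 13 + 10 + 8 = 320 min.
Lower bound: ⌈320/37⌉ = 9 tape sides.
A packing using 10 tape sides:
  side 1: 35 = 35
  side 2: 34 = 34
  side 3: 34 = 34
  side 4: 32 = 32
  side 5: 27 + 10 = 37
  side 6: 27 + 8 = 35
  side 7: 26 = 26
  side 8: 20 + 17 = 37
  side 9: 19 + 18 = 37
  side 10: 13 = 13
No arrangement into 9 tape sides stays within capacity, so 10 is optimal.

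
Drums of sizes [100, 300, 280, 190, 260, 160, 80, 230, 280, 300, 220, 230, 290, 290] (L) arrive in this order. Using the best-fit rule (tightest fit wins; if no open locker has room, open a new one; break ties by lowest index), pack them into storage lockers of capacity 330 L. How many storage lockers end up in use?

12

  100 → locker 1 (new)  [load 100/330]
  300 → locker 2 (new)  [load 300/330]
  280 → locker 3 (new)  [load 280/330]
  190 → locker 1  [load 290/330]
  260 → locker 4 (new)  [load 260/330]
  160 → locker 5 (new)  [load 160/330]
  80 → locker 5  [load 240/330]
  230 → locker 6 (new)  [load 230/330]
  280 → locker 7 (new)  [load 280/330]
  300 → locker 8 (new)  [load 300/330]
  220 → locker 9 (new)  [load 220/330]
  230 → locker 10 (new)  [load 230/330]
  290 → locker 11 (new)  [load 290/330]
  290 → locker 12 (new)  [load 290/330]
12 storage lockers opened.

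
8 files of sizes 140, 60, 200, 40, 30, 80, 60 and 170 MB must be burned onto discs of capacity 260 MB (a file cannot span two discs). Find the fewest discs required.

3

Total = 200 + 170 + 140 + 80 + 60 + 60 + 40 + 30 = 780 MB.
Lower bound: ⌈780/260⌉ = 3 discs.
A packing using 3 discs:
  disc 1: 200 + 60 = 260
  disc 2: 170 + 60 + 30 = 260
  disc 3: 140 + 80 + 40 = 260
This matches the lower bound, so 3 is optimal.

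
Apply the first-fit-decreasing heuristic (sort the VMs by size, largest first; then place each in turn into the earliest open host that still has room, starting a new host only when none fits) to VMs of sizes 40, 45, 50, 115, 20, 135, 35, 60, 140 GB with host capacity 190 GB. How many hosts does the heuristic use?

Sorted descending: 140, 135, 115, 60, 50, 45, 40, 35, 20.
  140 → host 1 (new)  [load 140/190]
  135 → host 2 (new)  [load 135/190]
  115 → host 3 (new)  [load 115/190]
  60 → host 3  [load 175/190]
  50 → host 1  [load 190/190]
  45 → host 2  [load 180/190]
  40 → host 4 (new)  [load 40/190]
  35 → host 4  [load 75/190]
  20 → host 4  [load 95/190]
4 hosts opened.

4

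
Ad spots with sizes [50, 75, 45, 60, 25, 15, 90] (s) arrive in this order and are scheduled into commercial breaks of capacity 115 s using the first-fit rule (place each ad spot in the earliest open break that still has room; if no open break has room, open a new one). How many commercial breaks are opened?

4

  50 → break 1 (new)  [load 50/115]
  75 → break 2 (new)  [load 75/115]
  45 → break 1  [load 95/115]
  60 → break 3 (new)  [load 60/115]
  25 → break 2  [load 100/115]
  15 → break 1  [load 110/115]
  90 → break 4 (new)  [load 90/115]
4 commercial breaks opened.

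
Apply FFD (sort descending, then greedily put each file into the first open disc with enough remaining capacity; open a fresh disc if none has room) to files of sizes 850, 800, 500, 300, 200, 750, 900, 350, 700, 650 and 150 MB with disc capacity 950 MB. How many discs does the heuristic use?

7

Sorted descending: 900, 850, 800, 750, 700, 650, 500, 350, 300, 200, 150.
  900 → disc 1 (new)  [load 900/950]
  850 → disc 2 (new)  [load 850/950]
  800 → disc 3 (new)  [load 800/950]
  750 → disc 4 (new)  [load 750/950]
  700 → disc 5 (new)  [load 700/950]
  650 → disc 6 (new)  [load 650/950]
  500 → disc 7 (new)  [load 500/950]
  350 → disc 7  [load 850/950]
  300 → disc 6  [load 950/950]
  200 → disc 4  [load 950/950]
  150 → disc 3  [load 950/950]
7 discs opened.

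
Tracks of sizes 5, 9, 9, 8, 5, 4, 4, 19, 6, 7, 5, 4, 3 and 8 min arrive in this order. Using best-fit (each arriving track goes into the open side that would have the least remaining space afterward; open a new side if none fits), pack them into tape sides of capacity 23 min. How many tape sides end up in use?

5

  5 → side 1 (new)  [load 5/23]
  9 → side 1  [load 14/23]
  9 → side 1  [load 23/23]
  8 → side 2 (new)  [load 8/23]
  5 → side 2  [load 13/23]
  4 → side 2  [load 17/23]
  4 → side 2  [load 21/23]
  19 → side 3 (new)  [load 19/23]
  6 → side 4 (new)  [load 6/23]
  7 → side 4  [load 13/23]
  5 → side 4  [load 18/23]
  4 → side 3  [load 23/23]
  3 → side 4  [load 21/23]
  8 → side 5 (new)  [load 8/23]
5 tape sides opened.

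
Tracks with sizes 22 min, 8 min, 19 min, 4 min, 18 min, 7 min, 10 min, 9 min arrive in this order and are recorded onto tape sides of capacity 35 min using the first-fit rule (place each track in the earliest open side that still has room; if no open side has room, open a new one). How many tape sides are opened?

3

  22 → side 1 (new)  [load 22/35]
  8 → side 1  [load 30/35]
  19 → side 2 (new)  [load 19/35]
  4 → side 1  [load 34/35]
  18 → side 3 (new)  [load 18/35]
  7 → side 2  [load 26/35]
  10 → side 3  [load 28/35]
  9 → side 2  [load 35/35]
3 tape sides opened.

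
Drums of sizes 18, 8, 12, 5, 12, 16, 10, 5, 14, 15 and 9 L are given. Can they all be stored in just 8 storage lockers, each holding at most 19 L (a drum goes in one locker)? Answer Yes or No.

Yes

A valid assignment using 8 storage lockers:
  locker 1: 18 = 18
  locker 2: 16 = 16
  locker 3: 15 = 15
  locker 4: 14 + 5 = 19
  locker 5: 12 + 5 = 17
  locker 6: 12 = 12
  locker 7: 10 + 9 = 19
  locker 8: 8 = 8
Every load is within 19 L, so 8 storage lockers suffice.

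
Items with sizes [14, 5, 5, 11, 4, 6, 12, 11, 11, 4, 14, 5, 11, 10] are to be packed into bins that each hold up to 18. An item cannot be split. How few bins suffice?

8

Total = 14 + 14 + 12 + 11 + 11 + 11 + 11 + 10 + 6 + 5 + 5 + 5 + 4 + 4 = 123.
Lower bound: ⌈123/18⌉ = 7 bins.
Also, 8 items each exceed 9, and no two of those can share a bin, so at least 8 bins are needed.
A packing using 8 bins:
  bin 1: 14 + 4 = 18
  bin 2: 14 + 4 = 18
  bin 3: 12 + 6 = 18
  bin 4: 11 + 5 = 16
  bin 5: 11 + 5 = 16
  bin 6: 11 + 5 = 16
  bin 7: 11 = 11
  bin 8: 10 = 10
This matches the lower bound, so 8 is optimal.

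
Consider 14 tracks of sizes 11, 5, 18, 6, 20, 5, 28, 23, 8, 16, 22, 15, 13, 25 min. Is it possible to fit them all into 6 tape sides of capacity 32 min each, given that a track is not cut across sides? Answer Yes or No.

Total = 215 min; ⌈215/32⌉ = 7.
At least 7 tape sides are required, but only 6 are allowed.

No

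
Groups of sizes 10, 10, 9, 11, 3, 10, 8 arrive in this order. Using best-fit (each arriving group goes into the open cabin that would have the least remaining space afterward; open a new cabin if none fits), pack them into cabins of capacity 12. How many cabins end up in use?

  10 → cabin 1 (new)  [load 10/12]
  10 → cabin 2 (new)  [load 10/12]
  9 → cabin 3 (new)  [load 9/12]
  11 → cabin 4 (new)  [load 11/12]
  3 → cabin 3  [load 12/12]
  10 → cabin 5 (new)  [load 10/12]
  8 → cabin 6 (new)  [load 8/12]
6 cabins opened.

6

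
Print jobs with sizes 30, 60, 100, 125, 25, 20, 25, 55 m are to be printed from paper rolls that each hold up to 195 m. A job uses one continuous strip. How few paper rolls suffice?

3

Total = 125 + 100 + 60 + 55 + 30 + 25 + 25 + 20 = 440 m.
Lower bound: ⌈440/195⌉ = 3 paper rolls.
A packing using 3 paper rolls:
  roll 1: 125 + 60 = 185
  roll 2: 100 + 55 + 30 = 185
  roll 3: 25 + 25 + 20 = 70
This matches the lower bound, so 3 is optimal.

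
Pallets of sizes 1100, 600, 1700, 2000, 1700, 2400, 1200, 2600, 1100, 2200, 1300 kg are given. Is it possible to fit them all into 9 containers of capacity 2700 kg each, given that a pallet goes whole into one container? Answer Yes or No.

A valid assignment using 8 containers:
  container 1: 2600 = 2600
  container 2: 2400 = 2400
  container 3: 2200 = 2200
  container 4: 2000 + 600 = 2600
  container 5: 1700 = 1700
  container 6: 1700 = 1700
  container 7: 1300 + 1200 = 2500
  container 8: 1100 + 1100 = 2200
That uses only 8 ≤ 9, so 9 containers are enough.

Yes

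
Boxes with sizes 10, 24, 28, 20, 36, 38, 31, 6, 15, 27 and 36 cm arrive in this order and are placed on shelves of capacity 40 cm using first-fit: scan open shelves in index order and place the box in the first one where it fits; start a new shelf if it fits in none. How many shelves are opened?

  10 → shelf 1 (new)  [load 10/40]
  24 → shelf 1  [load 34/40]
  28 → shelf 2 (new)  [load 28/40]
  20 → shelf 3 (new)  [load 20/40]
  36 → shelf 4 (new)  [load 36/40]
  38 → shelf 5 (new)  [load 38/40]
  31 → shelf 6 (new)  [load 31/40]
  6 → shelf 1  [load 40/40]
  15 → shelf 3  [load 35/40]
  27 → shelf 7 (new)  [load 27/40]
  36 → shelf 8 (new)  [load 36/40]
8 shelves opened.

8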